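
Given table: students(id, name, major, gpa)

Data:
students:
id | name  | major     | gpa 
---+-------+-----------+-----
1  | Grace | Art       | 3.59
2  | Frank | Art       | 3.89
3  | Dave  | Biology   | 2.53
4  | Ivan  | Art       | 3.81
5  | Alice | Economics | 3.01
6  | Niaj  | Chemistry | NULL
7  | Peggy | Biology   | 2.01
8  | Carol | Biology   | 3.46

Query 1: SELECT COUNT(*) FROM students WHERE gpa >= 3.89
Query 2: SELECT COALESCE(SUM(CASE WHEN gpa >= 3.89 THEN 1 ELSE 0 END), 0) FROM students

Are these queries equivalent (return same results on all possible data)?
Yes, equivalent

Both queries return: [(1,)]

Reason: COUNT with WHERE vs conditional SUM (COALESCE handles empty-table NULL)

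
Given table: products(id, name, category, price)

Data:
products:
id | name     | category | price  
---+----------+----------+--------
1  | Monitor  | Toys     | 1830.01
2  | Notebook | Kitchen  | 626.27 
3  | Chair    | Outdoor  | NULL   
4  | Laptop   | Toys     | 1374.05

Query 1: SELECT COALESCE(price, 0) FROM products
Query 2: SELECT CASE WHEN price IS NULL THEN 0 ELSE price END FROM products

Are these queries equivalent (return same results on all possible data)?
Yes, equivalent

Both queries return: [(0,), (626.27,), (1374.05,), (1830.01,)]

Reason: COALESCE vs CASE for NULL handling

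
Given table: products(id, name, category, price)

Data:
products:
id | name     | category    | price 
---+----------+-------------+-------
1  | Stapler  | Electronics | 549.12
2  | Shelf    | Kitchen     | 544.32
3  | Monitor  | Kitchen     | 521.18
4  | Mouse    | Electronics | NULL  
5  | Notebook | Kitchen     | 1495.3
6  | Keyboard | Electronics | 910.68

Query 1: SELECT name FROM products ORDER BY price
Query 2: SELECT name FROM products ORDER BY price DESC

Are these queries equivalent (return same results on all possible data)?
No, not equivalent

Query 1 returns: [('Mouse',), ('Monitor',), ('Shelf',), ('Stapler',), ('Keyboard',), ('Notebook',)]
Query 2 returns: [('Notebook',), ('Keyboard',), ('Stapler',), ('Shelf',), ('Monitor',), ('Mouse',)]

Reason: ASC vs DESC gives opposite ordering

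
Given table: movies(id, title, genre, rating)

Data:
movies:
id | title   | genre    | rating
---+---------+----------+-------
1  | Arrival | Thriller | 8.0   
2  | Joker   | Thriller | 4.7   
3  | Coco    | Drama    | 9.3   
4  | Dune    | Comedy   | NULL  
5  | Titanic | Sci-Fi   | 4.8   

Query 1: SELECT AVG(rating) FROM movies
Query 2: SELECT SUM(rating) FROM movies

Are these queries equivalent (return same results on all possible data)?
No, not equivalent

Query 1 returns: [(6.7,)]
Query 2 returns: [(26.8,)]

Reason: AVG vs SUM give different aggregate values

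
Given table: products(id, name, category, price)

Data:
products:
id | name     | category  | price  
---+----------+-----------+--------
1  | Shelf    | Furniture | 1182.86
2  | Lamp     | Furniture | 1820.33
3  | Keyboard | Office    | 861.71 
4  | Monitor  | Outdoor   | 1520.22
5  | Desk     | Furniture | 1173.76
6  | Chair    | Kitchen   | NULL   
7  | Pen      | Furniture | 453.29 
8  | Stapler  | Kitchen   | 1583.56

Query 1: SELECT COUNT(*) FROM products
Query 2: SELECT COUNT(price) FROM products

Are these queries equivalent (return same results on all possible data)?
No, not equivalent

Query 1 returns: [(8,)]
Query 2 returns: [(7,)]

Reason: COUNT(*) includes NULLs, COUNT(column) excludes them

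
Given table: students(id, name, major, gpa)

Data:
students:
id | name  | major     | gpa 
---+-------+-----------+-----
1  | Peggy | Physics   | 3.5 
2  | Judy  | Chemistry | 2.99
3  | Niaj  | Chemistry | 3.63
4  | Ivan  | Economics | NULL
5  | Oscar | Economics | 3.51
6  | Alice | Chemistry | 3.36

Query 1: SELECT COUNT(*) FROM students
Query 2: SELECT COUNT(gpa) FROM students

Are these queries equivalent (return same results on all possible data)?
No, not equivalent

Query 1 returns: [(6,)]
Query 2 returns: [(5,)]

Reason: COUNT(*) includes NULLs, COUNT(column) excludes them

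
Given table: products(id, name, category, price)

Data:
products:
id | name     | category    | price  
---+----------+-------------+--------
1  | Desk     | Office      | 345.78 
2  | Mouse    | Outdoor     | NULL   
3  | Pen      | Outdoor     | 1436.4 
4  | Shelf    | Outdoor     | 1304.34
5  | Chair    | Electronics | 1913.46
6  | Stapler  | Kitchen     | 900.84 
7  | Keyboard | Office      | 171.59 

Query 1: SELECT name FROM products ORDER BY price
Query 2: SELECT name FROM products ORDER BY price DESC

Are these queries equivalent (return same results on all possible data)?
No, not equivalent

Query 1 returns: [('Mouse',), ('Keyboard',), ('Desk',), ('Stapler',), ('Shelf',), ('Pen',), ('Chair',)]
Query 2 returns: [('Chair',), ('Pen',), ('Shelf',), ('Stapler',), ('Desk',), ('Keyboard',), ('Mouse',)]

Reason: ASC vs DESC gives opposite ordering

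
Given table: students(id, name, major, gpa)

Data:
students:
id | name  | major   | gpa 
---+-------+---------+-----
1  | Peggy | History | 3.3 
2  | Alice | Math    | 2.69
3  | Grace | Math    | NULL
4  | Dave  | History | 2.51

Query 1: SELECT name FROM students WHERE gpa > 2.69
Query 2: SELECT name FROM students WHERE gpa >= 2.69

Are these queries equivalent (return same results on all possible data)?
No, not equivalent

Query 1 returns: [('Peggy',)]
Query 2 returns: [('Peggy',), ('Alice',)]

Reason: > vs >= gives different results when gpa = 2.69 exists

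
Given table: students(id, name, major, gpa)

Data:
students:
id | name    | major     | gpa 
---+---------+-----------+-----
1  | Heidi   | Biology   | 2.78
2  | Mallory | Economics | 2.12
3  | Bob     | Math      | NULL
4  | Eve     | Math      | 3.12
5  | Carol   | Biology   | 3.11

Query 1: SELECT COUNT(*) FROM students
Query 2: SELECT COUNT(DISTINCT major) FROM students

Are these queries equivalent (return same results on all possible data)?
No, not equivalent

Query 1 returns: [(5,)]
Query 2 returns: [(3,)]

Reason: COUNT(*) counts rows, COUNT(DISTINCT major) counts unique majors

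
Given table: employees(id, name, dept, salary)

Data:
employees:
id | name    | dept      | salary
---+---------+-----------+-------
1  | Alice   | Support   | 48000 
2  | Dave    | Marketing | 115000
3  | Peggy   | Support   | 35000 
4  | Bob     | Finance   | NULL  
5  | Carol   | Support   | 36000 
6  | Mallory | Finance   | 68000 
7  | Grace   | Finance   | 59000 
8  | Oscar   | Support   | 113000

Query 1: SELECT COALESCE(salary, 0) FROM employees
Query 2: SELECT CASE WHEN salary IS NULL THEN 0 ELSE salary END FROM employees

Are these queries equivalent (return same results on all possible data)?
Yes, equivalent

Both queries return: [(0,), (35000,), (36000,), (48000,), (59000,), (68000,), (113000,), (115000,)]

Reason: COALESCE vs CASE for NULL handling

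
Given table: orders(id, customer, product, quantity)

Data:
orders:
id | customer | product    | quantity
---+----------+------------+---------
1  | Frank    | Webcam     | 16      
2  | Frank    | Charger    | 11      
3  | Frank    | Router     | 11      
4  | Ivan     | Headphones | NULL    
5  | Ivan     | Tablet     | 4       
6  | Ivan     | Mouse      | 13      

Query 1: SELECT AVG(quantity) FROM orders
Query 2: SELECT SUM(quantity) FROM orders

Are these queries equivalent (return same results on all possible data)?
No, not equivalent

Query 1 returns: [(11.0,)]
Query 2 returns: [(55,)]

Reason: AVG vs SUM give different aggregate values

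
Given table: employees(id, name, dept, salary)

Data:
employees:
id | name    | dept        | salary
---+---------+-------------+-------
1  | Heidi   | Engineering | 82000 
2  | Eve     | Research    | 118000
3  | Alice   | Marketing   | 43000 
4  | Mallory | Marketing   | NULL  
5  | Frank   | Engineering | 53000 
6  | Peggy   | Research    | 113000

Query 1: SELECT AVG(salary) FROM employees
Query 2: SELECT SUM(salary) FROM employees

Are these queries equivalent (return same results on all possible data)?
No, not equivalent

Query 1 returns: [(81800.0,)]
Query 2 returns: [(409000,)]

Reason: AVG vs SUM give different aggregate values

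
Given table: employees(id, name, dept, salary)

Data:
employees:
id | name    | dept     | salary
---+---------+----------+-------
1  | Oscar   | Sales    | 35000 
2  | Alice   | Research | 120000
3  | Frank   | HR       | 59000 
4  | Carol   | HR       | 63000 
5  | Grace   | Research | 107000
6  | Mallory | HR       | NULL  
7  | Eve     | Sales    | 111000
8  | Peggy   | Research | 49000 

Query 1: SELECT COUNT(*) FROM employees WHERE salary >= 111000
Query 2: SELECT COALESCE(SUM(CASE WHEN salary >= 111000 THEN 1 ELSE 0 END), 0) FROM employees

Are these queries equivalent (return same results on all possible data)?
Yes, equivalent

Both queries return: [(2,)]

Reason: COUNT with WHERE vs conditional SUM (COALESCE handles empty-table NULL)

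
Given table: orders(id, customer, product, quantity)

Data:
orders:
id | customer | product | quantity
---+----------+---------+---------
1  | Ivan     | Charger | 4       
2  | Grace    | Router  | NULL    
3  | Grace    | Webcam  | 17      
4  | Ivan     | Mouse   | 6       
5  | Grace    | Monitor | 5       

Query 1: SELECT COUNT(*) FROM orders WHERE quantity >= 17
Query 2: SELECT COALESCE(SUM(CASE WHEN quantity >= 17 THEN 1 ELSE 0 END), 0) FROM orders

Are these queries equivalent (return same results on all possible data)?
Yes, equivalent

Both queries return: [(1,)]

Reason: COUNT with WHERE vs conditional SUM (COALESCE handles empty-table NULL)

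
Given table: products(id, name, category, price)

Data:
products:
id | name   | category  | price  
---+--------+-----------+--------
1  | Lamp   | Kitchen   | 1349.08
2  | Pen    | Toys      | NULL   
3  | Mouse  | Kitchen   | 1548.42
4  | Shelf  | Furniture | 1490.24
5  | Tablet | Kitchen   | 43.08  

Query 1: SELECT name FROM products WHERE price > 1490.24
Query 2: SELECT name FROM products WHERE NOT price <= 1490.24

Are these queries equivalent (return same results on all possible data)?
Yes, equivalent

Both queries return: [('Mouse',)]

Reason: Both filter price > 1490.24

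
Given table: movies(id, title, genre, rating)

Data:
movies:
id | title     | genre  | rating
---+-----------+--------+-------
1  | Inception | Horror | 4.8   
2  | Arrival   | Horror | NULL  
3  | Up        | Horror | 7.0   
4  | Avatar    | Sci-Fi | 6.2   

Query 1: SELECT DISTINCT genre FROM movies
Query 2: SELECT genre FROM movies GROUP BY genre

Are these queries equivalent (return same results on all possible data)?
Yes, equivalent

Both queries return: [('Horror',), ('Sci-Fi',)]

Reason: Both get unique genres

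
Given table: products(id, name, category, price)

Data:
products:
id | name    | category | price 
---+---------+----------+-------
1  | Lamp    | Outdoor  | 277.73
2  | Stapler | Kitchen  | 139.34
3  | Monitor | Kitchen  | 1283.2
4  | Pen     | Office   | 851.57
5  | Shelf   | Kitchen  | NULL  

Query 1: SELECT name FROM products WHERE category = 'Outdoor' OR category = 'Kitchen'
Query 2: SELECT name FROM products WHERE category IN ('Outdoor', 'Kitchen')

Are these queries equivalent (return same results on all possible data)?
Yes, equivalent

Both queries return: [('Lamp',), ('Monitor',), ('Shelf',), ('Stapler',)]

Reason: OR vs IN are equivalent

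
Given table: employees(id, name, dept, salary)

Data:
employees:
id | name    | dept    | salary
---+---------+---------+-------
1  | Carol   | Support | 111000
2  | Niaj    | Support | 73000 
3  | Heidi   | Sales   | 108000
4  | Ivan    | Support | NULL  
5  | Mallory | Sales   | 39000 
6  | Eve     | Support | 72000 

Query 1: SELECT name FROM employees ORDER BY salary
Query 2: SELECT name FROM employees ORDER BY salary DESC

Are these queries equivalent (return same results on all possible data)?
No, not equivalent

Query 1 returns: [('Ivan',), ('Mallory',), ('Eve',), ('Niaj',), ('Heidi',), ('Carol',)]
Query 2 returns: [('Carol',), ('Heidi',), ('Niaj',), ('Eve',), ('Mallory',), ('Ivan',)]

Reason: ASC vs DESC gives opposite ordering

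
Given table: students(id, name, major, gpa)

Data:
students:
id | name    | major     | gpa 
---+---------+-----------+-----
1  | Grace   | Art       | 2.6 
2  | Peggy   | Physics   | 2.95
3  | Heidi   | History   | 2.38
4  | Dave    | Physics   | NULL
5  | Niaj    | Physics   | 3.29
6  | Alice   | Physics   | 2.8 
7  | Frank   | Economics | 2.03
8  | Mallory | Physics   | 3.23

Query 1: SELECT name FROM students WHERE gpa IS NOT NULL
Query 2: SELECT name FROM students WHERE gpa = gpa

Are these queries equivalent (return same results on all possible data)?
Yes, equivalent

Both queries return: [('Alice',), ('Frank',), ('Grace',), ('Heidi',), ('Mallory',), ('Niaj',), ('Peggy',)]

Reason: IS NOT NULL vs self-equality (both exclude NULLs)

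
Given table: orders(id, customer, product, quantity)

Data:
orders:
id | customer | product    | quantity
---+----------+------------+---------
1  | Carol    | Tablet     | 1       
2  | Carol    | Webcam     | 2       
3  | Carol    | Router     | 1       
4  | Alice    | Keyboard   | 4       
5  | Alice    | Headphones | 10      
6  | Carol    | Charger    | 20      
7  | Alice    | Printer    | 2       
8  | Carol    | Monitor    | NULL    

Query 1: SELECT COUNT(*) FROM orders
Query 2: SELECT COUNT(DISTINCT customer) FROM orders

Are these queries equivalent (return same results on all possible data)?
No, not equivalent

Query 1 returns: [(8,)]
Query 2 returns: [(2,)]

Reason: COUNT(*) counts rows, COUNT(DISTINCT customer) counts unique customers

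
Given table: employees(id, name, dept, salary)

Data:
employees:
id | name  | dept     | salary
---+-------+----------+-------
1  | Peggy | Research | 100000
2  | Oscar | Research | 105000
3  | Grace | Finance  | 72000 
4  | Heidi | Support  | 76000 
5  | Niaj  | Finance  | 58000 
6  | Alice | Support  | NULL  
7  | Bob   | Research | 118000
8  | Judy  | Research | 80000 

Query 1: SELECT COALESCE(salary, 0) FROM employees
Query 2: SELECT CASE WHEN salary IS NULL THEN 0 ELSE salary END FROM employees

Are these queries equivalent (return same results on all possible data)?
Yes, equivalent

Both queries return: [(0,), (58000,), (72000,), (76000,), (80000,), (100000,), (105000,), (118000,)]

Reason: COALESCE vs CASE for NULL handling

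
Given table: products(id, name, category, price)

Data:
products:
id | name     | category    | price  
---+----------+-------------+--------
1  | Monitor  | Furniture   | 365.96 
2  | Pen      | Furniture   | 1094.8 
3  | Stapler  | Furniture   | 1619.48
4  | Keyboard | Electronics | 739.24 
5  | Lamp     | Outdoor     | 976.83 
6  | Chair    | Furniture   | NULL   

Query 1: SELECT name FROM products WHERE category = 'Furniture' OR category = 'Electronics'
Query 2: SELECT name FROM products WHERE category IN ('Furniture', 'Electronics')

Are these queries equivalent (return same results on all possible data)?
Yes, equivalent

Both queries return: [('Chair',), ('Keyboard',), ('Monitor',), ('Pen',), ('Stapler',)]

Reason: OR vs IN are equivalent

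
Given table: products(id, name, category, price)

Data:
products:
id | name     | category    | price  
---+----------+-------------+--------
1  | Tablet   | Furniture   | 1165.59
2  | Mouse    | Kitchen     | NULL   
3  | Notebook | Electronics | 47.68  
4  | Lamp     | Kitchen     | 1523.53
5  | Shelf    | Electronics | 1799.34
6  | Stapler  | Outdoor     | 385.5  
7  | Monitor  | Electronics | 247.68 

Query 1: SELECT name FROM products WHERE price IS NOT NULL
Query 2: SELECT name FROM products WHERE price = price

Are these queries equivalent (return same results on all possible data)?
Yes, equivalent

Both queries return: [('Lamp',), ('Monitor',), ('Notebook',), ('Shelf',), ('Stapler',), ('Tablet',)]

Reason: IS NOT NULL vs self-equality (both exclude NULLs)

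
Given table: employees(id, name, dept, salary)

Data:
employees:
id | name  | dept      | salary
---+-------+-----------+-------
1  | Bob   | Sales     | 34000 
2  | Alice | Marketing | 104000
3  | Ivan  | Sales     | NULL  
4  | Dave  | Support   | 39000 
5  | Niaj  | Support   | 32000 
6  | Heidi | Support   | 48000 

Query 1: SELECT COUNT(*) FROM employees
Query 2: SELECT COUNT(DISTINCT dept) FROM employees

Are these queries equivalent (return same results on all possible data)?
No, not equivalent

Query 1 returns: [(6,)]
Query 2 returns: [(3,)]

Reason: COUNT(*) counts rows, COUNT(DISTINCT dept) counts unique depts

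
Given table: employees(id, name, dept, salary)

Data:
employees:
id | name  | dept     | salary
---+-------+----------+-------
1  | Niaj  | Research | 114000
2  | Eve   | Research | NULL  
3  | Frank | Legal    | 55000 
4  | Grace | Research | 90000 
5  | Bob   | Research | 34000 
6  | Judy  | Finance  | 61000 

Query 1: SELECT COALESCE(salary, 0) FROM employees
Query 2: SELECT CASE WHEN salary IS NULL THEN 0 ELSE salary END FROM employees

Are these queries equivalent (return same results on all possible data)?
Yes, equivalent

Both queries return: [(0,), (34000,), (55000,), (61000,), (90000,), (114000,)]

Reason: COALESCE vs CASE for NULL handling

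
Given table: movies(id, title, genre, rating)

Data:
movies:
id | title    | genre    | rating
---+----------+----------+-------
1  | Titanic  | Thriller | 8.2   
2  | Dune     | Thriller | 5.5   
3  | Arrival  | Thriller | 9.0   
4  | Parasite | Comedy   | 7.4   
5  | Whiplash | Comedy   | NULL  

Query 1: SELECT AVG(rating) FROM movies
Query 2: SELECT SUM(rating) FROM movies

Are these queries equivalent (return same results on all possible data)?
No, not equivalent

Query 1 returns: [(7.525,)]
Query 2 returns: [(30.1,)]

Reason: AVG vs SUM give different aggregate values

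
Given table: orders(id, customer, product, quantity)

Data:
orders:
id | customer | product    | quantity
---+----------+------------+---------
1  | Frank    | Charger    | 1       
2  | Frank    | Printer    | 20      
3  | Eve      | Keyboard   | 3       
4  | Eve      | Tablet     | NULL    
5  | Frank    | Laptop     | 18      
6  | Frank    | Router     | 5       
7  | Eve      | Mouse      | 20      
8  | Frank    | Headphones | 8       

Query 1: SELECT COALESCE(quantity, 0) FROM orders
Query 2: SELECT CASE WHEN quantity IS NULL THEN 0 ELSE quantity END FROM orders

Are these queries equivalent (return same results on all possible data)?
Yes, equivalent

Both queries return: [(0,), (1,), (3,), (5,), (8,), (18,), (20,), (20,)]

Reason: COALESCE vs CASE for NULL handling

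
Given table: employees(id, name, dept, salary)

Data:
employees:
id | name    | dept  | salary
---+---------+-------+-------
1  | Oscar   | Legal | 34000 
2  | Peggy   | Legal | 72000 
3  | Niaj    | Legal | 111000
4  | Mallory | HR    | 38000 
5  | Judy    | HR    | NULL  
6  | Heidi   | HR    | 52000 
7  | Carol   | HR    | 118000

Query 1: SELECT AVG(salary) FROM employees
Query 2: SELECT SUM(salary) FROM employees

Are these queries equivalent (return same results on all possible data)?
No, not equivalent

Query 1 returns: [(70833.33333333333,)]
Query 2 returns: [(425000,)]

Reason: AVG vs SUM give different aggregate values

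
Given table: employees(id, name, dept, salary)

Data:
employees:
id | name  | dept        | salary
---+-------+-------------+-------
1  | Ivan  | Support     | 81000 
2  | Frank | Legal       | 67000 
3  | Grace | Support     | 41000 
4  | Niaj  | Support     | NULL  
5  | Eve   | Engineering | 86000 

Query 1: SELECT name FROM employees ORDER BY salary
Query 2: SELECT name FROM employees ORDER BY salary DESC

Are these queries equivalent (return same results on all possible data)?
No, not equivalent

Query 1 returns: [('Niaj',), ('Grace',), ('Frank',), ('Ivan',), ('Eve',)]
Query 2 returns: [('Eve',), ('Ivan',), ('Frank',), ('Grace',), ('Niaj',)]

Reason: ASC vs DESC gives opposite ordering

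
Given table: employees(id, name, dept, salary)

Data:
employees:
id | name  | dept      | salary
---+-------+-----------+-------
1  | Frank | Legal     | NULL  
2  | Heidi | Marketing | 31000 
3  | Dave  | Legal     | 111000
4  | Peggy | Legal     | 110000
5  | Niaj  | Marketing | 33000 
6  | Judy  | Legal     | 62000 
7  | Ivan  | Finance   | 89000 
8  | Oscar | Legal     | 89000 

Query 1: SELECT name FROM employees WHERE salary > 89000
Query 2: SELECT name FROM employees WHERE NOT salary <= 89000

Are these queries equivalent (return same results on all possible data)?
Yes, equivalent

Both queries return: [('Dave',), ('Peggy',)]

Reason: Both filter salary > 89000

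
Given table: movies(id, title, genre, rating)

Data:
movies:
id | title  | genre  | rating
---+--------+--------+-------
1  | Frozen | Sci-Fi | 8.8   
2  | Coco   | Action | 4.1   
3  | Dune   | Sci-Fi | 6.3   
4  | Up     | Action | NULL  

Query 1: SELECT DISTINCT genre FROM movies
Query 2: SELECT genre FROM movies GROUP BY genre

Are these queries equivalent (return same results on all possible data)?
Yes, equivalent

Both queries return: [('Action',), ('Sci-Fi',)]

Reason: Both get unique genres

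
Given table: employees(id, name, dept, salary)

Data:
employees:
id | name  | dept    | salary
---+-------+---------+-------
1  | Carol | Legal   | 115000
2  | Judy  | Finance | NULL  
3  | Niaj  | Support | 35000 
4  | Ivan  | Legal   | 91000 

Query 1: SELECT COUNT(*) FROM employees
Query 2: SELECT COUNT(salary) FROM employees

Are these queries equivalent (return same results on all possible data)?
No, not equivalent

Query 1 returns: [(4,)]
Query 2 returns: [(3,)]

Reason: COUNT(*) includes NULLs, COUNT(column) excludes them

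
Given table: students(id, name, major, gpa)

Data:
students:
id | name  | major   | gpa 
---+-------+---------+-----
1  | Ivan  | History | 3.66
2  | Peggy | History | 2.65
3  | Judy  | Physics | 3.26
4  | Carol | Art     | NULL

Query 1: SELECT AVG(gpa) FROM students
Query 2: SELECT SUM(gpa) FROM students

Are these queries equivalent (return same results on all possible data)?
No, not equivalent

Query 1 returns: [(3.19,)]
Query 2 returns: [(9.57,)]

Reason: AVG vs SUM give different aggregate values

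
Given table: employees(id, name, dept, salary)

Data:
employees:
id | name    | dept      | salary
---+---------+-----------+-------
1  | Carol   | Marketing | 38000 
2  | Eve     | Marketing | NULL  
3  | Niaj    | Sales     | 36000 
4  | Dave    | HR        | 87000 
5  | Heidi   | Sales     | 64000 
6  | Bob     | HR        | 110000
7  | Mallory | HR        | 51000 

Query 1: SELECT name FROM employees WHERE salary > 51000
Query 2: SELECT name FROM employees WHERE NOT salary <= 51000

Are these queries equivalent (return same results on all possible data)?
Yes, equivalent

Both queries return: [('Bob',), ('Dave',), ('Heidi',)]

Reason: Both filter salary > 51000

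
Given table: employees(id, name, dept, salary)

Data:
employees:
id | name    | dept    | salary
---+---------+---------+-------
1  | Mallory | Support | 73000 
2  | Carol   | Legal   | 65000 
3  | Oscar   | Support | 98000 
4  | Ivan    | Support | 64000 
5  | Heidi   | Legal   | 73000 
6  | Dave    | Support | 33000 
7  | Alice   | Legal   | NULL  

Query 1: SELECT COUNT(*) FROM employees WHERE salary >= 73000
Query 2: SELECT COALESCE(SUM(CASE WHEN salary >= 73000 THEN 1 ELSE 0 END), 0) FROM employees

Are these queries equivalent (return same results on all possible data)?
Yes, equivalent

Both queries return: [(3,)]

Reason: COUNT with WHERE vs conditional SUM (COALESCE handles empty-table NULL)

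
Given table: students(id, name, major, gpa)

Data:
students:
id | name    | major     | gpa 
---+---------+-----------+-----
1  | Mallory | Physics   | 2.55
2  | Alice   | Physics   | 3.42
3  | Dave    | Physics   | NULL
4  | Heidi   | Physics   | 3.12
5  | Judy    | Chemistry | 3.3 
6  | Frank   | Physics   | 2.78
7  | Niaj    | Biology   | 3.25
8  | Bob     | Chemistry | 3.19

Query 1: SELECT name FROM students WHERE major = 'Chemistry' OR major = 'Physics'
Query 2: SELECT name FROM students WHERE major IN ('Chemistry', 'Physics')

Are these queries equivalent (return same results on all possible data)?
Yes, equivalent

Both queries return: [('Alice',), ('Bob',), ('Dave',), ('Frank',), ('Heidi',), ('Judy',), ('Mallory',)]

Reason: OR vs IN are equivalent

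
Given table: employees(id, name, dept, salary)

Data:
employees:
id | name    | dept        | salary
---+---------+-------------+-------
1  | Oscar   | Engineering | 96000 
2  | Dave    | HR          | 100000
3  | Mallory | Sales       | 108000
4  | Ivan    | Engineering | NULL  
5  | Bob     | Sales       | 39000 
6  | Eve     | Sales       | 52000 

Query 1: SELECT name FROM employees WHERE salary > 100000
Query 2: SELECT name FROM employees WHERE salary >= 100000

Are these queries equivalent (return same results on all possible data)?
No, not equivalent

Query 1 returns: [('Mallory',)]
Query 2 returns: [('Dave',), ('Mallory',)]

Reason: > vs >= gives different results when salary = 100000 exists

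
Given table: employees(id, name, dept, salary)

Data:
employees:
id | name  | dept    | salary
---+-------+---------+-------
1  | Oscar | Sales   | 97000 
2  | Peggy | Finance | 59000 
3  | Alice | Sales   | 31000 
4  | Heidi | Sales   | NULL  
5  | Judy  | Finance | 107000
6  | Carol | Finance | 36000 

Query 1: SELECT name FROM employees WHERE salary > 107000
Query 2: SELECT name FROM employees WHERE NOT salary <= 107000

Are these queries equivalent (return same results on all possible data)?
Yes, equivalent

Both queries return: []

Reason: Both filter salary > 107000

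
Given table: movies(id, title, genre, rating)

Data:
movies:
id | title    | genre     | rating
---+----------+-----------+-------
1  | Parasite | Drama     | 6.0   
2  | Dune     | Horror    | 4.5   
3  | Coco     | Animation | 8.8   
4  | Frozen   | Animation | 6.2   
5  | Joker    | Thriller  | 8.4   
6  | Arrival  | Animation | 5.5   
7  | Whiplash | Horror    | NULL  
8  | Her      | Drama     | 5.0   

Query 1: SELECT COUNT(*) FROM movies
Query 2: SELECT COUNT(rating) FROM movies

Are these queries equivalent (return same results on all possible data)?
No, not equivalent

Query 1 returns: [(8,)]
Query 2 returns: [(7,)]

Reason: COUNT(*) includes NULLs, COUNT(column) excludes them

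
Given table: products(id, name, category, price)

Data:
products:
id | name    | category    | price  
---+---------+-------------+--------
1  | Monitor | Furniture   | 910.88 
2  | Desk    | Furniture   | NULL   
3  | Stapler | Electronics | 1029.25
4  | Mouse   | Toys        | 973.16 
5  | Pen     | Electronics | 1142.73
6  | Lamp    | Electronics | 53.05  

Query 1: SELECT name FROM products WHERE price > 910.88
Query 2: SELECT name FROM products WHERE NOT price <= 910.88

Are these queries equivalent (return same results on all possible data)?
Yes, equivalent

Both queries return: [('Mouse',), ('Pen',), ('Stapler',)]

Reason: Both filter price > 910.88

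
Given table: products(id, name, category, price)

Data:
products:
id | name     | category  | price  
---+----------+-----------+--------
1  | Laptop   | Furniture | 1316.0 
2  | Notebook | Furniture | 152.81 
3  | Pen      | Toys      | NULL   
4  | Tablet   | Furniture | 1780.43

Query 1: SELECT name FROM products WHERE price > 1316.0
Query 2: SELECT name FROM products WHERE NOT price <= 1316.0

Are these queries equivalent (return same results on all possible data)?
Yes, equivalent

Both queries return: [('Tablet',)]

Reason: Both filter price > 1316.0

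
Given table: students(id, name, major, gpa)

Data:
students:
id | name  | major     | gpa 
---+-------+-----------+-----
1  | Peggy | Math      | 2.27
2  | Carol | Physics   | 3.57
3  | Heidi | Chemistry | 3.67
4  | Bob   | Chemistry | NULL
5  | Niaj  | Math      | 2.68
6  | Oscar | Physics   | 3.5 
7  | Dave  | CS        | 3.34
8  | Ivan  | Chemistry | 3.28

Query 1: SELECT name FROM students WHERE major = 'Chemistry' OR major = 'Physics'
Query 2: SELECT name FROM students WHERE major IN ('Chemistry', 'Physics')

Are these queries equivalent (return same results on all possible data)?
Yes, equivalent

Both queries return: [('Bob',), ('Carol',), ('Heidi',), ('Ivan',), ('Oscar',)]

Reason: OR vs IN are equivalent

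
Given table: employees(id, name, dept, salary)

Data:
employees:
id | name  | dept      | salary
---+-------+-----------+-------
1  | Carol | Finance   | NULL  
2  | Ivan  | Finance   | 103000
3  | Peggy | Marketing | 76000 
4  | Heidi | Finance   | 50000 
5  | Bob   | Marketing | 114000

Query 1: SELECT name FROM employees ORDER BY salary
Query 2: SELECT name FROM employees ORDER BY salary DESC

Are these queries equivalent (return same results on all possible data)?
No, not equivalent

Query 1 returns: [('Carol',), ('Heidi',), ('Peggy',), ('Ivan',), ('Bob',)]
Query 2 returns: [('Bob',), ('Ivan',), ('Peggy',), ('Heidi',), ('Carol',)]

Reason: ASC vs DESC gives opposite ordering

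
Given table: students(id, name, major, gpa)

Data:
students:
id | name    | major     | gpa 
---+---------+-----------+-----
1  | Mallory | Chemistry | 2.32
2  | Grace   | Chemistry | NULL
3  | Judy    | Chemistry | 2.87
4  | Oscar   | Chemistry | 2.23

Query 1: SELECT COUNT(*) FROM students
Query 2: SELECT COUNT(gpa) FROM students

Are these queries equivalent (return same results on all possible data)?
No, not equivalent

Query 1 returns: [(4,)]
Query 2 returns: [(3,)]

Reason: COUNT(*) includes NULLs, COUNT(column) excludes them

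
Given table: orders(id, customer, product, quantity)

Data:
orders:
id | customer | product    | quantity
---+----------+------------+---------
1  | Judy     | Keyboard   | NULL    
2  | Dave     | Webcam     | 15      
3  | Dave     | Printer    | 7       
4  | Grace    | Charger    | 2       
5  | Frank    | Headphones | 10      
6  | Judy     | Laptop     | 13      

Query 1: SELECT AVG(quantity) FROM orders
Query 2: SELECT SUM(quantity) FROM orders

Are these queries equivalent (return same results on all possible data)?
No, not equivalent

Query 1 returns: [(9.4,)]
Query 2 returns: [(47,)]

Reason: AVG vs SUM give different aggregate values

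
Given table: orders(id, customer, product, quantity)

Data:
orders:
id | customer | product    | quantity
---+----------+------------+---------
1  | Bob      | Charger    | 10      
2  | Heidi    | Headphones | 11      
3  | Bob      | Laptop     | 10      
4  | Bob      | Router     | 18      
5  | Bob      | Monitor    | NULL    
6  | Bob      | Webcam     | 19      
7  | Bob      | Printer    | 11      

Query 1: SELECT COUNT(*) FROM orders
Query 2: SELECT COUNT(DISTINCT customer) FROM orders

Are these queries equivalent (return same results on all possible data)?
No, not equivalent

Query 1 returns: [(7,)]
Query 2 returns: [(2,)]

Reason: COUNT(*) counts rows, COUNT(DISTINCT customer) counts unique customers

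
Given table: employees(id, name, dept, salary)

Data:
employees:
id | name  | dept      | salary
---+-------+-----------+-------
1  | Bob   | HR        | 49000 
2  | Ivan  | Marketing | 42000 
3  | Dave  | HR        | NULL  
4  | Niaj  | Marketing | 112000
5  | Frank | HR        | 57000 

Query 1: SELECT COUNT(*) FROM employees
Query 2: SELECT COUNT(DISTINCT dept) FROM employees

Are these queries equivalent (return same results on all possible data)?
No, not equivalent

Query 1 returns: [(5,)]
Query 2 returns: [(2,)]

Reason: COUNT(*) counts rows, COUNT(DISTINCT dept) counts unique depts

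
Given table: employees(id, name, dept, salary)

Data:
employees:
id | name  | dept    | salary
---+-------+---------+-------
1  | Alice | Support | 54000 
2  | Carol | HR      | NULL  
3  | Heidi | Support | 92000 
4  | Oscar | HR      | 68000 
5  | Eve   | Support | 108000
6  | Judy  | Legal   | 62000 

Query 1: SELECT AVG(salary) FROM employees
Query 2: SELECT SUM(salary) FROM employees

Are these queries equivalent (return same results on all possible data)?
No, not equivalent

Query 1 returns: [(76800.0,)]
Query 2 returns: [(384000,)]

Reason: AVG vs SUM give different aggregate values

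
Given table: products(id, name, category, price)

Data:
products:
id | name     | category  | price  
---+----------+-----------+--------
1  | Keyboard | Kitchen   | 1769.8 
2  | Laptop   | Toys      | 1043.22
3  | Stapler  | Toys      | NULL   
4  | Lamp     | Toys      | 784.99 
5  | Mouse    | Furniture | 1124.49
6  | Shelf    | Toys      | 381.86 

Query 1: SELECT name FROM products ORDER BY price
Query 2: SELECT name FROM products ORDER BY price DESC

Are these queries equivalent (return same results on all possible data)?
No, not equivalent

Query 1 returns: [('Stapler',), ('Shelf',), ('Lamp',), ('Laptop',), ('Mouse',), ('Keyboard',)]
Query 2 returns: [('Keyboard',), ('Mouse',), ('Laptop',), ('Lamp',), ('Shelf',), ('Stapler',)]

Reason: ASC vs DESC gives opposite ordering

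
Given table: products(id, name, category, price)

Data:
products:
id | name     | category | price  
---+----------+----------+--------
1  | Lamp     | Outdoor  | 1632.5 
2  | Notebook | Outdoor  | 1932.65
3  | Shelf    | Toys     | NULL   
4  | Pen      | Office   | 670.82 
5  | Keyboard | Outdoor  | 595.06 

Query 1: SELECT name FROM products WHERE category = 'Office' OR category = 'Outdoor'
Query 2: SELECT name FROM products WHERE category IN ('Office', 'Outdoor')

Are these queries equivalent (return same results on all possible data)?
Yes, equivalent

Both queries return: [('Keyboard',), ('Lamp',), ('Notebook',), ('Pen',)]

Reason: OR vs IN are equivalent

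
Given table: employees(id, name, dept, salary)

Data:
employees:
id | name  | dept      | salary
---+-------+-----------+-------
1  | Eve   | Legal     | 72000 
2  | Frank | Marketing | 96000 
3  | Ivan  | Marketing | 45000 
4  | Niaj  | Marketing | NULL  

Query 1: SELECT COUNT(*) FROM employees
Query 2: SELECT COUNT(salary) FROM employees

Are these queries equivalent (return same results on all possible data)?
No, not equivalent

Query 1 returns: [(4,)]
Query 2 returns: [(3,)]

Reason: COUNT(*) includes NULLs, COUNT(column) excludes them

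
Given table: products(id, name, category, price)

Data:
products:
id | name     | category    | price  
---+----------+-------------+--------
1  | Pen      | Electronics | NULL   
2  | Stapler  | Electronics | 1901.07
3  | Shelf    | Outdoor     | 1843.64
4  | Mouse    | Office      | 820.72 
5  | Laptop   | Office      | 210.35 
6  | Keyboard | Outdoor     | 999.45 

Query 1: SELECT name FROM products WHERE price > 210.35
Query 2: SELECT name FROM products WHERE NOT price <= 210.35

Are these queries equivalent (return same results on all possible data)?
Yes, equivalent

Both queries return: [('Keyboard',), ('Mouse',), ('Shelf',), ('Stapler',)]

Reason: Both filter price > 210.35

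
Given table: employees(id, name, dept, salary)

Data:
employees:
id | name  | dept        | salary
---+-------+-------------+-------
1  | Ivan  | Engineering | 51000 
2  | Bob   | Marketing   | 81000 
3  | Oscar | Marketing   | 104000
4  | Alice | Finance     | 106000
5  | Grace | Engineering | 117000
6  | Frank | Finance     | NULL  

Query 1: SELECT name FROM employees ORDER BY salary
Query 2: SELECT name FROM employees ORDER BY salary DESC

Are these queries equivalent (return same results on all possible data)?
No, not equivalent

Query 1 returns: [('Frank',), ('Ivan',), ('Bob',), ('Oscar',), ('Alice',), ('Grace',)]
Query 2 returns: [('Grace',), ('Alice',), ('Oscar',), ('Bob',), ('Ivan',), ('Frank',)]

Reason: ASC vs DESC gives opposite ordering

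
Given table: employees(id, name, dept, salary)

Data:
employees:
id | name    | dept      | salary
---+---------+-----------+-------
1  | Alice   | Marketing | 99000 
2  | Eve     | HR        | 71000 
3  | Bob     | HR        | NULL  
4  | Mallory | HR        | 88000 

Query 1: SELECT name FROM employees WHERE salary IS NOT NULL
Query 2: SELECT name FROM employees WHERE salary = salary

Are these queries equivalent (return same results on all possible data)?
Yes, equivalent

Both queries return: [('Alice',), ('Eve',), ('Mallory',)]

Reason: IS NOT NULL vs self-equality (both exclude NULLs)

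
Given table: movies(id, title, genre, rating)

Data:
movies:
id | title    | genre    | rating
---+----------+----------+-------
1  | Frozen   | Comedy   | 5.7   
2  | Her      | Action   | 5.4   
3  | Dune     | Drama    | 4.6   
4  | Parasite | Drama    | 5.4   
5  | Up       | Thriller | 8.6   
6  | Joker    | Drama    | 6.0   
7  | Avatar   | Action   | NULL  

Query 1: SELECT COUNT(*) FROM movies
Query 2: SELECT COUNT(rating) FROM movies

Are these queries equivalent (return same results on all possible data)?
No, not equivalent

Query 1 returns: [(7,)]
Query 2 returns: [(6,)]

Reason: COUNT(*) includes NULLs, COUNT(column) excludes them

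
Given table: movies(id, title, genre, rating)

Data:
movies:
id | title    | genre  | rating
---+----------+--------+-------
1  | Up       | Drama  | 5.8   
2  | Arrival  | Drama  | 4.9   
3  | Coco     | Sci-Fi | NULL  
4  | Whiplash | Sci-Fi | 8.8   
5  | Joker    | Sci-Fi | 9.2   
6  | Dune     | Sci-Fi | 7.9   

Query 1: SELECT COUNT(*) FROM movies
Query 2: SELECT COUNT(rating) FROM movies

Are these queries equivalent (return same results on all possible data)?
No, not equivalent

Query 1 returns: [(6,)]
Query 2 returns: [(5,)]

Reason: COUNT(*) includes NULLs, COUNT(column) excludes them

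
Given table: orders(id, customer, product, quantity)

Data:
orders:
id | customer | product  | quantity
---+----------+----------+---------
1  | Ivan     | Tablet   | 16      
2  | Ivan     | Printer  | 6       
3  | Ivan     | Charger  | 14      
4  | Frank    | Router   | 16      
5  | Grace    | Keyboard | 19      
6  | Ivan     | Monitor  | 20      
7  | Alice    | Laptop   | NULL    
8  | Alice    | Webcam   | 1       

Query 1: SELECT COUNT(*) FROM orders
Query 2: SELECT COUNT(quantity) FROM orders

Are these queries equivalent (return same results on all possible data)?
No, not equivalent

Query 1 returns: [(8,)]
Query 2 returns: [(7,)]

Reason: COUNT(*) includes NULLs, COUNT(column) excludes them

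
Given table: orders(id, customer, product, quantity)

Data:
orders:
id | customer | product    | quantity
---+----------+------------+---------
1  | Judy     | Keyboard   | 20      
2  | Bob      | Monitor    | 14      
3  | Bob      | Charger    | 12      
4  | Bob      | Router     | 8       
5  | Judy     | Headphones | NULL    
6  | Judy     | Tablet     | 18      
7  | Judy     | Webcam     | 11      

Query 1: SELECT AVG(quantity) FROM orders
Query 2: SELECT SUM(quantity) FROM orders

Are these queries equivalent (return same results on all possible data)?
No, not equivalent

Query 1 returns: [(13.833333333333334,)]
Query 2 returns: [(83,)]

Reason: AVG vs SUM give different aggregate values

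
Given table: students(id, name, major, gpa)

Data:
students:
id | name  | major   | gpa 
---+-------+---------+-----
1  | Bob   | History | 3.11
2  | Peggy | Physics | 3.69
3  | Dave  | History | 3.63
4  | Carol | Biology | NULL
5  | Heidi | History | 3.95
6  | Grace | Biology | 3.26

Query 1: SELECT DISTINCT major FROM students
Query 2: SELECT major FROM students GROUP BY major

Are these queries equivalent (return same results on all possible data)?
Yes, equivalent

Both queries return: [('Biology',), ('History',), ('Physics',)]

Reason: Both get unique majors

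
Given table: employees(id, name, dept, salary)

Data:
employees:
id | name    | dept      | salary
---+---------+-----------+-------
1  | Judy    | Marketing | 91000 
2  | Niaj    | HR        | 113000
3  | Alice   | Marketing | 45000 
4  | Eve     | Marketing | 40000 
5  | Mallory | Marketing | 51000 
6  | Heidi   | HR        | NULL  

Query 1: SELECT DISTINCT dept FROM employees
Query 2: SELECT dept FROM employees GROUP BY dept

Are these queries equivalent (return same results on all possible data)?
Yes, equivalent

Both queries return: [('HR',), ('Marketing',)]

Reason: Both get unique depts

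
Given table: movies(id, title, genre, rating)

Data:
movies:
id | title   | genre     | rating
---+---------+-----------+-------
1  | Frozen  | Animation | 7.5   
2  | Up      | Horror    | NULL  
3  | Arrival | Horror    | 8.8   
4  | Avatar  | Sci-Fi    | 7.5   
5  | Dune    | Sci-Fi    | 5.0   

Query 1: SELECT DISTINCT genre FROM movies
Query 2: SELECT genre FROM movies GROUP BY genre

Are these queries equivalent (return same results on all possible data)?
Yes, equivalent

Both queries return: [('Animation',), ('Horror',), ('Sci-Fi',)]

Reason: Both get unique genres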